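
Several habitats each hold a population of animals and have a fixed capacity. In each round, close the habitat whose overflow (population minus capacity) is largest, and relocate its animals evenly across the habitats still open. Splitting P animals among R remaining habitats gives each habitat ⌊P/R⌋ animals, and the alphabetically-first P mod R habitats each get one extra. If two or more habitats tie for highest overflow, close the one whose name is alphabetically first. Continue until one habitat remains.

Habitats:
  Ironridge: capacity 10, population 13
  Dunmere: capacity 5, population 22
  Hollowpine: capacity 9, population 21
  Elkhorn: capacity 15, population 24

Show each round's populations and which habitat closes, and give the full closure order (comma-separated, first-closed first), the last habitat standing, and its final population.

Closure order: Dunmere, Hollowpine, Elkhorn
Last habitat: Ironridge with 80 animals

Round 1: Dunmere=22 Elkhorn=24 Hollowpine=21 Ironridge=13 → close Dunmere (overflow 17)
  22÷3 = 7 each, +1 to first 1
Round 2: Elkhorn=32 Hollowpine=28 Ironridge=20 → close Hollowpine (overflow 19)
  28÷2 = 14 each, +1 to first 0
Round 3: Elkhorn=46 Ironridge=34 → close Elkhorn (overflow 31)
  46÷1 = 46 each, +1 to first 0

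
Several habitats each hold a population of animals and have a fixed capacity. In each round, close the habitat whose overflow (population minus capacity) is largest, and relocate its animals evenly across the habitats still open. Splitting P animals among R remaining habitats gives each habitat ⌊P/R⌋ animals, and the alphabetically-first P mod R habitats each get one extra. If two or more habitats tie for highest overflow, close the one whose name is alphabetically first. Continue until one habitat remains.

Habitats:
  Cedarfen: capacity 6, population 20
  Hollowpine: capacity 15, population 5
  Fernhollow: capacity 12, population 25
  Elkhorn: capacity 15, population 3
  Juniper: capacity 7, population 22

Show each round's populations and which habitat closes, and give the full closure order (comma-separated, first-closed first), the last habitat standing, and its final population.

Closure order: Juniper, Cedarfen, Fernhollow, Elkhorn
Last habitat: Hollowpine with 75 animals

Round 1: Cedarfen=20 Elkhorn=3 Fernhollow=25 Hollowpine=5 Juniper=22 → close Juniper (overflow 15)
  22÷4 = 5 each, +1 to first 2
Round 2: Cedarfen=26 Elkhorn=9 Fernhollow=30 Hollowpine=10 → close Cedarfen (overflow 20)
  26÷3 = 8 each, +1 to first 2
Round 3: Elkhorn=18 Fernhollow=39 Hollowpine=18 → close Fernhollow (overflow 27)
  39÷2 = 19 each, +1 to first 1
Round 4: Elkhorn=38 Hollowpine=37 → close Elkhorn (overflow 23)
  38÷1 = 38 each, +1 to first 0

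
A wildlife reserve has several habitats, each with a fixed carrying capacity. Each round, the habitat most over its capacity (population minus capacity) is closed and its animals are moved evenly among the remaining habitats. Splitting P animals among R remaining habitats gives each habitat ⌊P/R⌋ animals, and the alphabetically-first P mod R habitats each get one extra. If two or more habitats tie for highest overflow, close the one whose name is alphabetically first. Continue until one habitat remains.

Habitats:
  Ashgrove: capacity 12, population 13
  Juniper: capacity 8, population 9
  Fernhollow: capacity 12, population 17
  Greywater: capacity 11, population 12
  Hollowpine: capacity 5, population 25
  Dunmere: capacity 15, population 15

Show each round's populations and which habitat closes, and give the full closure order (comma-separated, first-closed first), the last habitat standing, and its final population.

Round 1: Ashgrove=13 Dunmere=15 Fernhollow=17 Greywater=12 Hollowpine=25 Juniper=9 → close Hollowpine (overflow 20)
  25÷5 = 5 each, +1 to first 0
Round 2: Ashgrove=18 Dunmere=20 Fernhollow=22 Greywater=17 Juniper=14 → close Fernhollow (overflow 10)
  22÷4 = 5 each, +1 to first 2
Round 3: Ashgrove=24 Dunmere=26 Greywater=22 Juniper=19 → close Ashgrove (overflow 12)
  24÷3 = 8 each, +1 to first 0
Round 4: Dunmere=34 Greywater=30 Juniper=27 → close Dunmere (overflow 19)
  34÷2 = 17 each, +1 to first 0
Round 5: Greywater=47 Juniper=44 → close Greywater (overflow 36)
  47÷1 = 47 each, +1 to first 0

Closure order: Hollowpine, Fernhollow, Ashgrove, Dunmere, Greywater
Last habitat: Juniper with 91 animals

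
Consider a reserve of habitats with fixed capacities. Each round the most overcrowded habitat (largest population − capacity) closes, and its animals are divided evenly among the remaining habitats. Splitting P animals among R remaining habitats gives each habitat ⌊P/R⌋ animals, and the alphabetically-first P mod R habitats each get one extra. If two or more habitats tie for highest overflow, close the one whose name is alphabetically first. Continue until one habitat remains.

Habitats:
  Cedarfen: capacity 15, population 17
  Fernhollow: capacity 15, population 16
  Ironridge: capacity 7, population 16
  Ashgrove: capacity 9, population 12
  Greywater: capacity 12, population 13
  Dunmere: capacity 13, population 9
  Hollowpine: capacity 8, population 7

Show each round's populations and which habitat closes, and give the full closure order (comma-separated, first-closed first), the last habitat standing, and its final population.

Round 1: Ashgrove=12 Cedarfen=17 Dunmere=9 Fernhollow=16 Greywater=13 Hollowpine=7 Ironridge=16 → close Ironridge (overflow 9)
  16÷6 = 2 each, +1 to first 4
Round 2: Ashgrove=15 Cedarfen=20 Dunmere=12 Fernhollow=19 Greywater=15 Hollowpine=9 → close Ashgrove (overflow 6)
  15÷5 = 3 each, +1 to first 0
Round 3: Cedarfen=23 Dunmere=15 Fernhollow=22 Greywater=18 Hollowpine=12 → close Cedarfen (overflow 8)
  23÷4 = 5 each, +1 to first 3
Round 4: Dunmere=21 Fernhollow=28 Greywater=24 Hollowpine=17 → close Fernhollow (overflow 13)
  28÷3 = 9 each, +1 to first 1
Round 5: Dunmere=31 Greywater=33 Hollowpine=26 → close Greywater (overflow 21)
  33÷2 = 16 each, +1 to first 1
Round 6: Dunmere=48 Hollowpine=42 → close Dunmere (overflow 35)
  48÷1 = 48 each, +1 to first 0

Closure order: Ironridge, Ashgrove, Cedarfen, Fernhollow, Greywater, Dunmere
Last habitat: Hollowpine with 90 animals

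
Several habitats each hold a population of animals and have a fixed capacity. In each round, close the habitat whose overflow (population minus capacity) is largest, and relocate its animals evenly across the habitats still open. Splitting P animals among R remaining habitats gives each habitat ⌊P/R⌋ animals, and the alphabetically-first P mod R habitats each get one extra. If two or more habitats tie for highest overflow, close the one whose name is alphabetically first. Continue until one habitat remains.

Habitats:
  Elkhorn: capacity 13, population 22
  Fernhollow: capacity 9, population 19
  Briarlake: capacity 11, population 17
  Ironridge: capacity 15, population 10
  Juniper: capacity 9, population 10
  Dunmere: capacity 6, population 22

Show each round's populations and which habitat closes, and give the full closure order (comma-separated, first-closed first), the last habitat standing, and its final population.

Closure order: Dunmere, Elkhorn, Fernhollow, Briarlake, Juniper
Last habitat: Ironridge with 100 animals

Round 1: Briarlake=17 Dunmere=22 Elkhorn=22 Fernhollow=19 Ironridge=10 Juniper=10 → close Dunmere (overflow 16)
  22÷5 = 4 each, +1 to first 2
Round 2: Briarlake=22 Elkhorn=27 Fernhollow=23 Ironridge=14 Juniper=14 → close Elkhorn (overflow 14)
  27÷4 = 6 each, +1 to first 3
Round 3: Briarlake=29 Fernhollow=30 Ironridge=21 Juniper=20 → close Fernhollow (overflow 21)
  30÷3 = 10 each, +1 to first 0
Round 4: Briarlake=39 Ironridge=31 Juniper=30 → close Briarlake (overflow 28)
  39÷2 = 19 each, +1 to first 1
Round 5: Ironridge=51 Juniper=49 → close Juniper (overflow 40)
  49÷1 = 49 each, +1 to first 0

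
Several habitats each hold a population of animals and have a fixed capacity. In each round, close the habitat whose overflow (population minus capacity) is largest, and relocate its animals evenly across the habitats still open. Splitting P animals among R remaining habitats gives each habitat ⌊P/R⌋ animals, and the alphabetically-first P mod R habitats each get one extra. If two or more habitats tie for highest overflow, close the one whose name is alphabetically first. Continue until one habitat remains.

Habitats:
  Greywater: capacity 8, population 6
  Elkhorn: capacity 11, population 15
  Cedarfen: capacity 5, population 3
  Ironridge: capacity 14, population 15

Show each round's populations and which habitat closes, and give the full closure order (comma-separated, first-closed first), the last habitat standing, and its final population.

Round 1: Cedarfen=3 Elkhorn=15 Greywater=6 Ironridge=15 → close Elkhorn (overflow 4)
  15÷3 = 5 each, +1 to first 0
Round 2: Cedarfen=8 Greywater=11 Ironridge=20 → close Ironridge (overflow 6)
  20÷2 = 10 each, +1 to first 0
Round 3: Cedarfen=18 Greywater=21 → close Cedarfen (overflow 13)
  18÷1 = 18 each, +1 to first 0

Closure order: Elkhorn, Ironridge, Cedarfen
Last habitat: Greywater with 39 animals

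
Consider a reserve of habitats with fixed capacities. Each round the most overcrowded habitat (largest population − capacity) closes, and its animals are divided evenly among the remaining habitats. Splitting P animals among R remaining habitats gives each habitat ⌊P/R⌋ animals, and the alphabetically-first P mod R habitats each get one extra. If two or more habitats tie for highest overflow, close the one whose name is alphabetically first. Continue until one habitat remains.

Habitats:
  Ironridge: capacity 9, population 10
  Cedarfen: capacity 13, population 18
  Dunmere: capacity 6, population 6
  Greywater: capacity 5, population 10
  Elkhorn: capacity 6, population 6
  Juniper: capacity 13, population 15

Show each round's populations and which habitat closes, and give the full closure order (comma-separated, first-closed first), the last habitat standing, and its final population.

Round 1: Cedarfen=18 Dunmere=6 Elkhorn=6 Greywater=10 Ironridge=10 Juniper=15 → close Cedarfen (overflow 5)
  18÷5 = 3 each, +1 to first 3
Round 2: Dunmere=10 Elkhorn=10 Greywater=14 Ironridge=13 Juniper=18 → close Greywater (overflow 9)
  14÷4 = 3 each, +1 to first 2
Round 3: Dunmere=14 Elkhorn=14 Ironridge=16 Juniper=21 → close Dunmere (overflow 8)
  14÷3 = 4 each, +1 to first 2
Round 4: Elkhorn=19 Ironridge=21 Juniper=25 → close Elkhorn (overflow 13)
  19÷2 = 9 each, +1 to first 1
Round 5: Ironridge=31 Juniper=34 → close Ironridge (overflow 22)
  31÷1 = 31 each, +1 to first 0

Closure order: Cedarfen, Greywater, Dunmere, Elkhorn, Ironridge
Last habitat: Juniper with 65 animals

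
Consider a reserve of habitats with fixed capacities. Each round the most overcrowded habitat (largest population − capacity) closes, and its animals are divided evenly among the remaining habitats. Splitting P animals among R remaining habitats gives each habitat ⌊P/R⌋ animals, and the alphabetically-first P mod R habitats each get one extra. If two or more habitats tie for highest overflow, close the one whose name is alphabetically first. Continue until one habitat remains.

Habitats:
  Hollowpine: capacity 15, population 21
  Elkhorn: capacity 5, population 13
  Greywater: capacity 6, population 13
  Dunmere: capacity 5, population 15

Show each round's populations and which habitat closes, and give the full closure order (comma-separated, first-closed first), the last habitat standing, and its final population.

Closure order: Dunmere, Elkhorn, Greywater
Last habitat: Hollowpine with 62 animals

Round 1: Dunmere=15 Elkhorn=13 Greywater=13 Hollowpine=21 → close Dunmere (overflow 10)
  15÷3 = 5 each, +1 to first 0
Round 2: Elkhorn=18 Greywater=18 Hollowpine=26 → close Elkhorn (overflow 13)
  18÷2 = 9 each, +1 to first 0
Round 3: Greywater=27 Hollowpine=35 → close Greywater (overflow 21)
  27÷1 = 27 each, +1 to first 0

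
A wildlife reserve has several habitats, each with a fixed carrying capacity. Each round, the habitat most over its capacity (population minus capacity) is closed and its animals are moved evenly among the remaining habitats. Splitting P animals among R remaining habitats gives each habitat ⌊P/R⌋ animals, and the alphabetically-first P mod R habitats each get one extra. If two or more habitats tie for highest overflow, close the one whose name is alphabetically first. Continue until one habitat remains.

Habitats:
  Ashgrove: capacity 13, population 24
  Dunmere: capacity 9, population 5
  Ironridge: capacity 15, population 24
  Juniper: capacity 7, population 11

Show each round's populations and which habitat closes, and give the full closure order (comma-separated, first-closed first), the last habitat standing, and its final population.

Closure order: Ashgrove, Ironridge, Juniper
Last habitat: Dunmere with 64 animals

Round 1: Ashgrove=24 Dunmere=5 Ironridge=24 Juniper=11 → close Ashgrove (overflow 11)
  24÷3 = 8 each, +1 to first 0
Round 2: Dunmere=13 Ironridge=32 Juniper=19 → close Ironridge (overflow 17)
  32÷2 = 16 each, +1 to first 0
Round 3: Dunmere=29 Juniper=35 → close Juniper (overflow 28)
  35÷1 = 35 each, +1 to first 0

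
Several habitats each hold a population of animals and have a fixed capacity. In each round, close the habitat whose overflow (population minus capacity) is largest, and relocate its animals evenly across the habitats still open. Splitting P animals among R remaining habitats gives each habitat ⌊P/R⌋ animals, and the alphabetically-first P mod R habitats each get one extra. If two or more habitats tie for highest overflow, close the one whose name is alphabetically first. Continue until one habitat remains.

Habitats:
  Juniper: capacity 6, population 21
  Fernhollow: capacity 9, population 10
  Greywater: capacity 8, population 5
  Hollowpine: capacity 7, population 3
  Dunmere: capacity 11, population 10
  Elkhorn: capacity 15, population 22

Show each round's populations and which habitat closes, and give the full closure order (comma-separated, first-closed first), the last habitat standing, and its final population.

Closure order: Juniper, Elkhorn, Fernhollow, Dunmere, Greywater
Last habitat: Hollowpine with 71 animals

Round 1: Dunmere=10 Elkhorn=22 Fernhollow=10 Greywater=5 Hollowpine=3 Juniper=21 → close Juniper (overflow 15)
  21÷5 = 4 each, +1 to first 1
Round 2: Dunmere=15 Elkhorn=26 Fernhollow=14 Greywater=9 Hollowpine=7 → close Elkhorn (overflow 11)
  26÷4 = 6 each, +1 to first 2
Round 3: Dunmere=22 Fernhollow=21 Greywater=15 Hollowpine=13 → close Fernhollow (overflow 12)
  21÷3 = 7 each, +1 to first 0
Round 4: Dunmere=29 Greywater=22 Hollowpine=20 → close Dunmere (overflow 18)
  29÷2 = 14 each, +1 to first 1
Round 5: Greywater=37 Hollowpine=34 → close Greywater (overflow 29)
  37÷1 = 37 each, +1 to first 0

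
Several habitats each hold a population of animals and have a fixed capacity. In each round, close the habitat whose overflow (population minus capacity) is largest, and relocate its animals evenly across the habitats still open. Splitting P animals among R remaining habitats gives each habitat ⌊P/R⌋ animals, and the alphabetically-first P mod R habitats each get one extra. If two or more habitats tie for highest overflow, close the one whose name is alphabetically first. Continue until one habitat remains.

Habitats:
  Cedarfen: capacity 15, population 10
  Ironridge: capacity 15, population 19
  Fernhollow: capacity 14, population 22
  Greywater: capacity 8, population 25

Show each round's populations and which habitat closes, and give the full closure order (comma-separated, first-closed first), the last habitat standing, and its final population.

Closure order: Greywater, Fernhollow, Ironridge
Last habitat: Cedarfen with 76 animals

Round 1: Cedarfen=10 Fernhollow=22 Greywater=25 Ironridge=19 → close Greywater (overflow 17)
  25÷3 = 8 each, +1 to first 1
Round 2: Cedarfen=19 Fernhollow=30 Ironridge=27 → close Fernhollow (overflow 16)
  30÷2 = 15 each, +1 to first 0
Round 3: Cedarfen=34 Ironridge=42 → close Ironridge (overflow 27)
  42÷1 = 42 each, +1 to first 0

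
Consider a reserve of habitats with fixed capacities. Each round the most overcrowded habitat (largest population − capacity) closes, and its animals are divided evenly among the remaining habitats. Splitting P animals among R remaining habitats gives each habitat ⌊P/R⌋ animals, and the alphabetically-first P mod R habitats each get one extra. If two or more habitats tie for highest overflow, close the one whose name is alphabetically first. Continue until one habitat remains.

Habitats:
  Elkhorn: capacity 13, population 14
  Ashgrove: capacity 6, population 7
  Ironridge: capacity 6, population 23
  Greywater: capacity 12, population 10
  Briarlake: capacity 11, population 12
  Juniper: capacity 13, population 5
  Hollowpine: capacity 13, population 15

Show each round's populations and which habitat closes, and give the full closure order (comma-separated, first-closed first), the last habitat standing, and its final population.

Round 1: Ashgrove=7 Briarlake=12 Elkhorn=14 Greywater=10 Hollowpine=15 Ironridge=23 Juniper=5 → close Ironridge (overflow 17)
  23÷6 = 3 each, +1 to first 5
Round 2: Ashgrove=11 Briarlake=16 Elkhorn=18 Greywater=14 Hollowpine=19 Juniper=8 → close Hollowpine (overflow 6)
  19÷5 = 3 each, +1 to first 4
Round 3: Ashgrove=15 Briarlake=20 Elkhorn=22 Greywater=18 Juniper=11 → close Ashgrove (overflow 9)
  15÷4 = 3 each, +1 to first 3
Round 4: Briarlake=24 Elkhorn=26 Greywater=22 Juniper=14 → close Briarlake (overflow 13)
  24÷3 = 8 each, +1 to first 0
Round 5: Elkhorn=34 Greywater=30 Juniper=22 → close Elkhorn (overflow 21)
  34÷2 = 17 each, +1 to first 0
Round 6: Greywater=47 Juniper=39 → close Greywater (overflow 35)
  47÷1 = 47 each, +1 to first 0

Closure order: Ironridge, Hollowpine, Ashgrove, Briarlake, Elkhorn, Greywater
Last habitat: Juniper with 86 animals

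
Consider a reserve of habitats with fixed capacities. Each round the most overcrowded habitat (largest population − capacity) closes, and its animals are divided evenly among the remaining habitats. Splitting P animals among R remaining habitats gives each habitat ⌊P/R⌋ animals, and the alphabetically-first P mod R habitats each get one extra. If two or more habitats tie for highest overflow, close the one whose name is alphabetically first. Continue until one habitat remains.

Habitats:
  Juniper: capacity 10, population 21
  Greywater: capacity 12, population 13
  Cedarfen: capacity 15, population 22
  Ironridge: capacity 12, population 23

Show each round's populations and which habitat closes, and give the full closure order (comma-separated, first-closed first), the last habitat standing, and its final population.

Closure order: Ironridge, Juniper, Cedarfen
Last habitat: Greywater with 79 animals

Round 1: Cedarfen=22 Greywater=13 Ironridge=23 Juniper=21 → close Ironridge (overflow 11)
  23÷3 = 7 each, +1 to first 2
Round 2: Cedarfen=30 Greywater=21 Juniper=28 → close Juniper (overflow 18)
  28÷2 = 14 each, +1 to first 0
Round 3: Cedarfen=44 Greywater=35 → close Cedarfen (overflow 29)
  44÷1 = 44 each, +1 to first 0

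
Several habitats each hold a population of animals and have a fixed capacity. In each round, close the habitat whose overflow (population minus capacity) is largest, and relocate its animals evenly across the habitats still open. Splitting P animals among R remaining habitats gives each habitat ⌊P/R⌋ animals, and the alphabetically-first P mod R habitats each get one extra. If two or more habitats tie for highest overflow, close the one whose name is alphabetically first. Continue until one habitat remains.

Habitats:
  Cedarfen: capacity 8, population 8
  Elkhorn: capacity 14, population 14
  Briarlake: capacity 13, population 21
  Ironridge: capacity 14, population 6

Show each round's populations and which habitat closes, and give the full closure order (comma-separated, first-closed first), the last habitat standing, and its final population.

Round 1: Briarlake=21 Cedarfen=8 Elkhorn=14 Ironridge=6 → close Briarlake (overflow 8)
  21÷3 = 7 each, +1 to first 0
Round 2: Cedarfen=15 Elkhorn=21 Ironridge=13 → close Cedarfen (overflow 7)
  15÷2 = 7 each, +1 to first 1
Round 3: Elkhorn=29 Ironridge=20 → close Elkhorn (overflow 15)
  29÷1 = 29 each, +1 to first 0

Closure order: Briarlake, Cedarfen, Elkhorn
Last habitat: Ironridge with 49 animals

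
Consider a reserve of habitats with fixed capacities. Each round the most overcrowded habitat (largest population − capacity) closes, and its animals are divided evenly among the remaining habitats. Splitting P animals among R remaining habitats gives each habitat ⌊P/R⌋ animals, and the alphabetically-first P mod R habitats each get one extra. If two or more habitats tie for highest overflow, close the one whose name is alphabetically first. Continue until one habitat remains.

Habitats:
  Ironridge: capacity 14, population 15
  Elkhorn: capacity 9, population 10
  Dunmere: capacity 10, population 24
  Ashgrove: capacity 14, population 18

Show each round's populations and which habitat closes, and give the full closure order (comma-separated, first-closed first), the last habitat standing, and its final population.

Closure order: Dunmere, Ashgrove, Elkhorn
Last habitat: Ironridge with 67 animals

Round 1: Ashgrove=18 Dunmere=24 Elkhorn=10 Ironridge=15 → close Dunmere (overflow 14)
  24÷3 = 8 each, +1 to first 0
Round 2: Ashgrove=26 Elkhorn=18 Ironridge=23 → close Ashgrove (overflow 12)
  26÷2 = 13 each, +1 to first 0
Round 3: Elkhorn=31 Ironridge=36 → close Elkhorn (overflow 22)
  31÷1 = 31 each, +1 to first 0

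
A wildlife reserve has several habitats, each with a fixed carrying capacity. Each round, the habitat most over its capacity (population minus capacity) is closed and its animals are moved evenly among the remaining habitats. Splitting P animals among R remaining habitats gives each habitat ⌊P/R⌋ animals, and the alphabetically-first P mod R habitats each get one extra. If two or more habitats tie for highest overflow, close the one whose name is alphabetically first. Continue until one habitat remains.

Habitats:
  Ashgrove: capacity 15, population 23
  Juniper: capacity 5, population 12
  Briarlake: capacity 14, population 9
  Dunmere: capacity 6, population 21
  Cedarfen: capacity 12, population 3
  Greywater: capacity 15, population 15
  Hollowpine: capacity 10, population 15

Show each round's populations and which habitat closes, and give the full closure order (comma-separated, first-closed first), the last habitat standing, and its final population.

Round 1: Ashgrove=23 Briarlake=9 Cedarfen=3 Dunmere=21 Greywater=15 Hollowpine=15 Juniper=12 → close Dunmere (overflow 15)
  21÷6 = 3 each, +1 to first 3
Round 2: Ashgrove=27 Briarlake=13 Cedarfen=7 Greywater=18 Hollowpine=18 Juniper=15 → close Ashgrove (overflow 12)
  27÷5 = 5 each, +1 to first 2
Round 3: Briarlake=19 Cedarfen=13 Greywater=23 Hollowpine=23 Juniper=20 → close Juniper (overflow 15)
  20÷4 = 5 each, +1 to first 0
Round 4: Briarlake=24 Cedarfen=18 Greywater=28 Hollowpine=28 → close Hollowpine (overflow 18)
  28÷3 = 9 each, +1 to first 1
Round 5: Briarlake=34 Cedarfen=27 Greywater=37 → close Greywater (overflow 22)
  37÷2 = 18 each, +1 to first 1
Round 6: Briarlake=53 Cedarfen=45 → close Briarlake (overflow 39)
  53÷1 = 53 each, +1 to first 0

Closure order: Dunmere, Ashgrove, Juniper, Hollowpine, Greywater, Briarlake
Last habitat: Cedarfen with 98 animals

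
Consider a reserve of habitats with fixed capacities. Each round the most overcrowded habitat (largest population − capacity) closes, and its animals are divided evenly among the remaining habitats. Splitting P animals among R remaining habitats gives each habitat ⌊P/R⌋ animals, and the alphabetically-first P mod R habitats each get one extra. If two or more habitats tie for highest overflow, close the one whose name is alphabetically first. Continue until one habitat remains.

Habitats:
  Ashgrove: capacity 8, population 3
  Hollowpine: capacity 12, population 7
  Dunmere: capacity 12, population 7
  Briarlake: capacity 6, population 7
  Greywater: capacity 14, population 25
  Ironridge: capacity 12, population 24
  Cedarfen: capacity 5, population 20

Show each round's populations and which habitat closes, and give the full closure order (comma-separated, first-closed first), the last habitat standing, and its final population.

Round 1: Ashgrove=3 Briarlake=7 Cedarfen=20 Dunmere=7 Greywater=25 Hollowpine=7 Ironridge=24 → close Cedarfen (overflow 15)
  20÷6 = 3 each, +1 to first 2
Round 2: Ashgrove=7 Briarlake=11 Dunmere=10 Greywater=28 Hollowpine=10 Ironridge=27 → close Ironridge (overflow 15)
  27÷5 = 5 each, +1 to first 2
Round 3: Ashgrove=13 Briarlake=17 Dunmere=15 Greywater=33 Hollowpine=15 → close Greywater (overflow 19)
  33÷4 = 8 each, +1 to first 1
Round 4: Ashgrove=22 Briarlake=25 Dunmere=23 Hollowpine=23 → close Briarlake (overflow 19)
  25÷3 = 8 each, +1 to first 1
Round 5: Ashgrove=31 Dunmere=31 Hollowpine=31 → close Ashgrove (overflow 23)
  31÷2 = 15 each, +1 to first 1
Round 6: Dunmere=47 Hollowpine=46 → close Dunmere (overflow 35)
  47÷1 = 47 each, +1 to first 0

Closure order: Cedarfen, Ironridge, Greywater, Briarlake, Ashgrove, Dunmere
Last habitat: Hollowpine with 93 animals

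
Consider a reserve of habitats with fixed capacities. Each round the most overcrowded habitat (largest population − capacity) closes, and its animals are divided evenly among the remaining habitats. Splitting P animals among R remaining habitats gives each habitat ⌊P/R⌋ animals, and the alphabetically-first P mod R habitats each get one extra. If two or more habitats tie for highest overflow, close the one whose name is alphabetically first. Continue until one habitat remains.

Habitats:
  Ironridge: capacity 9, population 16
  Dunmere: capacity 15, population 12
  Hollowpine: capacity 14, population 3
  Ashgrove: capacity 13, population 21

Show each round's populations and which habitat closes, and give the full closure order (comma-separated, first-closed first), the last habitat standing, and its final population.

Closure order: Ashgrove, Ironridge, Dunmere
Last habitat: Hollowpine with 52 animals

Round 1: Ashgrove=21 Dunmere=12 Hollowpine=3 Ironridge=16 → close Ashgrove (overflow 8)
  21÷3 = 7 each, +1 to first 0
Round 2: Dunmere=19 Hollowpine=10 Ironridge=23 → close Ironridge (overflow 14)
  23÷2 = 11 each, +1 to first 1
Round 3: Dunmere=31 Hollowpine=21 → close Dunmere (overflow 16)
  31÷1 = 31 each, +1 to first 0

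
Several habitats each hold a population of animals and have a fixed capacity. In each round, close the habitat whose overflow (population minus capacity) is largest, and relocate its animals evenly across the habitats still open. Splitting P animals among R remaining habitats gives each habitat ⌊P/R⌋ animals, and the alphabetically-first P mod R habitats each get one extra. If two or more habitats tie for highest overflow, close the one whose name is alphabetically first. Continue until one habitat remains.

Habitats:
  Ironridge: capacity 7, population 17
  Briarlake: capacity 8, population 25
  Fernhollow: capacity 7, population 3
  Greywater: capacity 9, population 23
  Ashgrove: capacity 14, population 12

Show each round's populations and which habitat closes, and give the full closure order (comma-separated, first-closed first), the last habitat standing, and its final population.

Round 1: Ashgrove=12 Briarlake=25 Fernhollow=3 Greywater=23 Ironridge=17 → close Briarlake (overflow 17)
  25÷4 = 6 each, +1 to first 1
Round 2: Ashgrove=19 Fernhollow=9 Greywater=29 Ironridge=23 → close Greywater (overflow 20)
  29÷3 = 9 each, +1 to first 2
Round 3: Ashgrove=29 Fernhollow=19 Ironridge=32 → close Ironridge (overflow 25)
  32÷2 = 16 each, +1 to first 0
Round 4: Ashgrove=45 Fernhollow=35 → close Ashgrove (overflow 31)
  45÷1 = 45 each, +1 to first 0

Closure order: Briarlake, Greywater, Ironridge, Ashgrove
Last habitat: Fernhollow with 80 animals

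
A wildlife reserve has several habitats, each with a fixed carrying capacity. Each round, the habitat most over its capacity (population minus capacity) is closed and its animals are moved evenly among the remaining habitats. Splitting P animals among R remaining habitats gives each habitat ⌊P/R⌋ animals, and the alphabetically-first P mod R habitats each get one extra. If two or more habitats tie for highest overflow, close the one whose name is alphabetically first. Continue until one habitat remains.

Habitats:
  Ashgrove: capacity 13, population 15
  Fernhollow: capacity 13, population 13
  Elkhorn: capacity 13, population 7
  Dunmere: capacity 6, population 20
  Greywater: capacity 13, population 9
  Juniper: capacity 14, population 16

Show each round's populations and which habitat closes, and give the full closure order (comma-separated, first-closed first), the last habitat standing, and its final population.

Round 1: Ashgrove=15 Dunmere=20 Elkhorn=7 Fernhollow=13 Greywater=9 Juniper=16 → close Dunmere (overflow 14)
  20÷5 = 4 each, +1 to first 0
Round 2: Ashgrove=19 Elkhorn=11 Fernhollow=17 Greywater=13 Juniper=20 → close Ashgrove (overflow 6)
  19÷4 = 4 each, +1 to first 3
Round 3: Elkhorn=16 Fernhollow=22 Greywater=18 Juniper=24 → close Juniper (overflow 10)
  24÷3 = 8 each, +1 to first 0
Round 4: Elkhorn=24 Fernhollow=30 Greywater=26 → close Fernhollow (overflow 17)
  30÷2 = 15 each, +1 to first 0
Round 5: Elkhorn=39 Greywater=41 → close Greywater (overflow 28)
  41÷1 = 41 each, +1 to first 0

Closure order: Dunmere, Ashgrove, Juniper, Fernhollow, Greywater
Last habitat: Elkhorn with 80 animals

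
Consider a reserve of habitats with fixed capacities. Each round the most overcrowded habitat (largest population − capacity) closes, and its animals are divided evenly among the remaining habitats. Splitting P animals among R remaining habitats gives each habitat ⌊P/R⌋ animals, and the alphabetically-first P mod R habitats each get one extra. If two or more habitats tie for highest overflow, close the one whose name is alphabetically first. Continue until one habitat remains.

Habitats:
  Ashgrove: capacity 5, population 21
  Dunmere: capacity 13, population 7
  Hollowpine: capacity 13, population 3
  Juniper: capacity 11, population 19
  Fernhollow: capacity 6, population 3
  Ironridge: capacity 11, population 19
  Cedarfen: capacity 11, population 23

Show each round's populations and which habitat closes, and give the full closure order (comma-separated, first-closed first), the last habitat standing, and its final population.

Round 1: Ashgrove=21 Cedarfen=23 Dunmere=7 Fernhollow=3 Hollowpine=3 Ironridge=19 Juniper=19 → close Ashgrove (overflow 16)
  21÷6 = 3 each, +1 to first 3
Round 2: Cedarfen=27 Dunmere=11 Fernhollow=7 Hollowpine=6 Ironridge=22 Juniper=22 → close Cedarfen (overflow 16)
  27÷5 = 5 each, +1 to first 2
Round 3: Dunmere=17 Fernhollow=13 Hollowpine=11 Ironridge=27 Juniper=27 → close Ironridge (overflow 16)
  27÷4 = 6 each, +1 to first 3
Round 4: Dunmere=24 Fernhollow=20 Hollowpine=18 Juniper=33 → close Juniper (overflow 22)
  33÷3 = 11 each, +1 to first 0
Round 5: Dunmere=35 Fernhollow=31 Hollowpine=29 → close Fernhollow (overflow 25)
  31÷2 = 15 each, +1 to first 1
Round 6: Dunmere=51 Hollowpine=44 → close Dunmere (overflow 38)
  51÷1 = 51 each, +1 to first 0

Closure order: Ashgrove, Cedarfen, Ironridge, Juniper, Fernhollow, Dunmere
Last habitat: Hollowpine with 95 animals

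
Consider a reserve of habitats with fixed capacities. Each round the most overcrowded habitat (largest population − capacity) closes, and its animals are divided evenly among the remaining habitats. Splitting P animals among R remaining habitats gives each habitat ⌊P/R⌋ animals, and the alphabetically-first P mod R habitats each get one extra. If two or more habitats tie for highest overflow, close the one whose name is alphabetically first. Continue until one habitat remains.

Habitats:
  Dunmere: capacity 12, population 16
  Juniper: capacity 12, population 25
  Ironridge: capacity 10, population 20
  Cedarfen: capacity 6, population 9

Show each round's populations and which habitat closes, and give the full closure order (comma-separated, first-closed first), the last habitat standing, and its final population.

Closure order: Juniper, Ironridge, Cedarfen
Last habitat: Dunmere with 70 animals

Round 1: Cedarfen=9 Dunmere=16 Ironridge=20 Juniper=25 → close Juniper (overflow 13)
  25÷3 = 8 each, +1 to first 1
Round 2: Cedarfen=18 Dunmere=24 Ironridge=28 → close Ironridge (overflow 18)
  28÷2 = 14 each, +1 to first 0
Round 3: Cedarfen=32 Dunmere=38 → close Cedarfen (overflow 26)
  32÷1 = 32 each, +1 to first 0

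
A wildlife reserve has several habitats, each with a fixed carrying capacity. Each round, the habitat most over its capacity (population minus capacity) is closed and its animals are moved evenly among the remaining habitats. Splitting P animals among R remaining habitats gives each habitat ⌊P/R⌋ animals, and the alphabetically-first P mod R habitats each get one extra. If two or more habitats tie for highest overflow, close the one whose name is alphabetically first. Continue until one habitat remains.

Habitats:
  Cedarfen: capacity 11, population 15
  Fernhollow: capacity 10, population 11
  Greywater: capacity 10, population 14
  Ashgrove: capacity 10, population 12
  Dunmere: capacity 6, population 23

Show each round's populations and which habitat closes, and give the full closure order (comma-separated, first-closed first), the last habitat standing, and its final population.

Closure order: Dunmere, Cedarfen, Greywater, Ashgrove
Last habitat: Fernhollow with 75 animals

Round 1: Ashgrove=12 Cedarfen=15 Dunmere=23 Fernhollow=11 Greywater=14 → close Dunmere (overflow 17)
  23÷4 = 5 each, +1 to first 3
Round 2: Ashgrove=18 Cedarfen=21 Fernhollow=17 Greywater=19 → close Cedarfen (overflow 10)
  21÷3 = 7 each, +1 to first 0
Round 3: Ashgrove=25 Fernhollow=24 Greywater=26 → close Greywater (overflow 16)
  26÷2 = 13 each, +1 to first 0
Round 4: Ashgrove=38 Fernhollow=37 → close Ashgrove (overflow 28)
  38÷1 = 38 each, +1 to first 0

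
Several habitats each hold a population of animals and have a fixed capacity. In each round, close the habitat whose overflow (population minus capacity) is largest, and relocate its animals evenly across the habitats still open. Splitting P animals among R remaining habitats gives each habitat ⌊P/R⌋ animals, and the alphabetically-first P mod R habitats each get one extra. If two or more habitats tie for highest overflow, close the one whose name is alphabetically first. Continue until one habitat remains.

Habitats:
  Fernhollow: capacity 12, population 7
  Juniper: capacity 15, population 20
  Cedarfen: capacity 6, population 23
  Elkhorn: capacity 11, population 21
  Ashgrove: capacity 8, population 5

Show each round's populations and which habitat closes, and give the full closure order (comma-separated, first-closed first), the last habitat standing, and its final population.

Closure order: Cedarfen, Elkhorn, Juniper, Ashgrove
Last habitat: Fernhollow with 76 animals

Round 1: Ashgrove=5 Cedarfen=23 Elkhorn=21 Fernhollow=7 Juniper=20 → close Cedarfen (overflow 17)
  23÷4 = 5 each, +1 to first 3
Round 2: Ashgrove=11 Elkhorn=27 Fernhollow=13 Juniper=25 → close Elkhorn (overflow 16)
  27÷3 = 9 each, +1 to first 0
Round 3: Ashgrove=20 Fernhollow=22 Juniper=34 → close Juniper (overflow 19)
  34÷2 = 17 each, +1 to first 0
Round 4: Ashgrove=37 Fernhollow=39 → close Ashgrove (overflow 29)
  37÷1 = 37 each, +1 to first 0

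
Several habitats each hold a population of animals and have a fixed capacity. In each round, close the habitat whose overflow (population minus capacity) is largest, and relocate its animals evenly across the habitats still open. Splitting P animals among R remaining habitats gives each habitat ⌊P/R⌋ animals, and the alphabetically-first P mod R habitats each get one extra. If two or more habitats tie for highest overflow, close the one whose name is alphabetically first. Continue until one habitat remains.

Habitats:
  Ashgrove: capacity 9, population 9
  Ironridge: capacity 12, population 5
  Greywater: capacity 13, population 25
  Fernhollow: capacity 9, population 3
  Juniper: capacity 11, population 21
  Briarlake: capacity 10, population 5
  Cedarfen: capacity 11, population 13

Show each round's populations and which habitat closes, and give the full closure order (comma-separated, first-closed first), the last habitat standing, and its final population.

Closure order: Greywater, Juniper, Cedarfen, Ashgrove, Briarlake, Fernhollow
Last habitat: Ironridge with 81 animals

Round 1: Ashgrove=9 Briarlake=5 Cedarfen=13 Fernhollow=3 Greywater=25 Ironridge=5 Juniper=21 → close Greywater (overflow 12)
  25÷6 = 4 each, +1 to first 1
Round 2: Ashgrove=14 Briarlake=9 Cedarfen=17 Fernhollow=7 Ironridge=9 Juniper=25 → close Juniper (overflow 14)
  25÷5 = 5 each, +1 to first 0
Round 3: Ashgrove=19 Briarlake=14 Cedarfen=22 Fernhollow=12 Ironridge=14 → close Cedarfen (overflow 11)
  22÷4 = 5 each, +1 to first 2
Round 4: Ashgrove=25 Briarlake=20 Fernhollow=17 Ironridge=19 → close Ashgrove (overflow 16)
  25÷3 = 8 each, +1 to first 1
Round 5: Briarlake=29 Fernhollow=25 Ironridge=27 → close Briarlake (overflow 19)
  29÷2 = 14 each, +1 to first 1
Round 6: Fernhollow=40 Ironridge=41 → close Fernhollow (overflow 31)
  40÷1 = 40 each, +1 to first 0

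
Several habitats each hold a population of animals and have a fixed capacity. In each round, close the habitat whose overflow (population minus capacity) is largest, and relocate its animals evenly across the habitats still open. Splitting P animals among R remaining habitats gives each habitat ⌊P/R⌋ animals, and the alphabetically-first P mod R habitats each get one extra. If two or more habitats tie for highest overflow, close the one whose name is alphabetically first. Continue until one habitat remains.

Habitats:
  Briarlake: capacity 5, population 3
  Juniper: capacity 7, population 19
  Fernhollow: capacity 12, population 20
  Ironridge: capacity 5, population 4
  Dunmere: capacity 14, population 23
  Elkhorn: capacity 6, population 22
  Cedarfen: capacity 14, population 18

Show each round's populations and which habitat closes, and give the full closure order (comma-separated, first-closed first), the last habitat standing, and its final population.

Round 1: Briarlake=3 Cedarfen=18 Dunmere=23 Elkhorn=22 Fernhollow=20 Ironridge=4 Juniper=19 → close Elkhorn (overflow 16)
  22÷6 = 3 each, +1 to first 4
Round 2: Briarlake=7 Cedarfen=22 Dunmere=27 Fernhollow=24 Ironridge=7 Juniper=22 → close Juniper (overflow 15)
  22÷5 = 4 each, +1 to first 2
Round 3: Briarlake=12 Cedarfen=27 Dunmere=31 Fernhollow=28 Ironridge=11 → close Dunmere (overflow 17)
  31÷4 = 7 each, +1 to first 3
Round 4: Briarlake=20 Cedarfen=35 Fernhollow=36 Ironridge=18 → close Fernhollow (overflow 24)
  36÷3 = 12 each, +1 to first 0
Round 5: Briarlake=32 Cedarfen=47 Ironridge=30 → close Cedarfen (overflow 33)
  47÷2 = 23 each, +1 to first 1
Round 6: Briarlake=56 Ironridge=53 → close Briarlake (overflow 51)
  56÷1 = 56 each, +1 to first 0

Closure order: Elkhorn, Juniper, Dunmere, Fernhollow, Cedarfen, Briarlake
Last habitat: Ironridge with 109 animals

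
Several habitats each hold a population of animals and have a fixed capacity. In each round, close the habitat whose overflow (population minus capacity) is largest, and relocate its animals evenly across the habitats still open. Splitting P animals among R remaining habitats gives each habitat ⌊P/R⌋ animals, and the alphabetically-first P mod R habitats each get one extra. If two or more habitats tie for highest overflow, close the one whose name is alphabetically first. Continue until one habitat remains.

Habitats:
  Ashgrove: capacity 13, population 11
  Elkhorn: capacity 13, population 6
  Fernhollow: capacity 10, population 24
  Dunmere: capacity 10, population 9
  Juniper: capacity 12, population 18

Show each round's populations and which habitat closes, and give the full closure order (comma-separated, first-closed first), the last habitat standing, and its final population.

Closure order: Fernhollow, Juniper, Dunmere, Ashgrove
Last habitat: Elkhorn with 68 animals

Round 1: Ashgrove=11 Dunmere=9 Elkhorn=6 Fernhollow=24 Juniper=18 → close Fernhollow (overflow 14)
  24÷4 = 6 each, +1 to first 0
Round 2: Ashgrove=17 Dunmere=15 Elkhorn=12 Juniper=24 → close Juniper (overflow 12)
  24÷3 = 8 each, +1 to first 0
Round 3: Ashgrove=25 Dunmere=23 Elkhorn=20 → close Dunmere (overflow 13)
  23÷2 = 11 each, +1 to first 1
Round 4: Ashgrove=37 Elkhorn=31 → close Ashgrove (overflow 24)
  37÷1 = 37 each, +1 to first 0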